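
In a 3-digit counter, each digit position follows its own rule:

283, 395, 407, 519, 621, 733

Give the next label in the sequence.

845

First digit: 2, 3, 4, 5, 6, 7 → 8 (+1 each step, mod 10).
Second digit: +1 each step, mod 10, so 8, 9, 0, 1, 2, 3 → 4.
Third digit: +2 each step, mod 10, so 3, 5, 7, 9, 1, 3 → 5.
So the next label is 845.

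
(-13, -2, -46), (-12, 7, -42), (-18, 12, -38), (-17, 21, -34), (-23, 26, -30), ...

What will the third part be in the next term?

First part goes -13, -12, -18, -17, -23 → -22 (alternating steps +1, −6, +1, −6, …).
Second part: alternating steps +9, +5, +9, +5, …; -2, 7, 12, 21, 26 → 35.
For the third part, +4 each step: -46, -42, -38, -34, -30 → -26.

-26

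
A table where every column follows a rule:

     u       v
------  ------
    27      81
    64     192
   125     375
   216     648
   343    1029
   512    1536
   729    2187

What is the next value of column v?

Column u: 27, 64, 125, 216, 343, 512, 729 → 1000 (perfect cubes: 3³, 4³, 5³, …).
Column v: always 3 × the column u, so 81, 192, 375, 648, 1029, 1536, 2187 → 3000.

3000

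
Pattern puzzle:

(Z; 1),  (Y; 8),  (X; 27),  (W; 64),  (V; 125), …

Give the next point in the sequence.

Letter: letters move back 1 place in the alphabet; Z, Y, X, W, V → U.
Second slot: perfect cubes: 1³, 2³, 3³, …; 1, 8, 27, 64, 125 → 216.
So the next point is (U; 216).

(U; 216)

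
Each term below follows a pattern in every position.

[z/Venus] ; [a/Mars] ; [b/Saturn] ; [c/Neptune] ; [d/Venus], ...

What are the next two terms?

[e/Mars], [f/Saturn]

Letter — letters move forward 1 place in the alphabet, wrapping Z→A: z, a, b, c, d → e → f.
Planet goes Venus, Mars, Saturn, Neptune, Venus → Mars → Saturn (repeats Venus → Mars → Saturn → Neptune).
So the next two terms are [e/Mars] and [f/Saturn].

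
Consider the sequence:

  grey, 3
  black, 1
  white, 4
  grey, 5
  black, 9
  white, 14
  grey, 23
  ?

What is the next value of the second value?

37

Second value: each term is the sum of the two before it, so 3, 1, 4, 5, 9, 14, 23 → 37.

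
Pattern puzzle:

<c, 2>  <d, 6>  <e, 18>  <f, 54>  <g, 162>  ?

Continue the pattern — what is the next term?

<h, 486>

Letter: letters move forward 1 place in the alphabet; c, d, e, f, g → h.
Second coordinate — ×3 each step: 2, 6, 18, 54, 162 → 486.
So the next term is <h, 486>.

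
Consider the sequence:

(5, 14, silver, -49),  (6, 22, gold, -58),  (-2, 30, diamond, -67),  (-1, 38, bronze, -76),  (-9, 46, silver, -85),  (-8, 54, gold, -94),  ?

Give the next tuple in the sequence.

(-16, 62, diamond, -103)

First part: alternating steps +1, −8, +1, −8, …; 5, 6, -2, -1, -9, -8 → -16.
For the second part, +8 each step: 14, 22, 30, 38, 46, 54 → 62.
Rank goes silver, gold, diamond, bronze, silver, gold → diamond (repeats silver → gold → diamond → bronze).
For the fourth part, −9 each step: -49, -58, -67, -76, -85, -94 → -103.
Putting it together: (-16, 62, diamond, -103).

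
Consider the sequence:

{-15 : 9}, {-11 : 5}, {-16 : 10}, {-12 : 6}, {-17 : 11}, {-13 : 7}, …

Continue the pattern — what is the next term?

For the first part, alternating steps +4, −5, +4, −5, …: -15, -11, -16, -12, -17, -13 → -18.
Second part: together with the first part always sums to -6; 9, 5, 10, 6, 11, 7 → 12.
Putting it together: {-18 : 12}.

{-18 : 12}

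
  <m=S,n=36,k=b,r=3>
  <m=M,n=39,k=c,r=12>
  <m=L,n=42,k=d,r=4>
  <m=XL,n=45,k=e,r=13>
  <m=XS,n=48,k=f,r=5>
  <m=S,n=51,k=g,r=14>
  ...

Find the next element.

<m=M,n=54,k=h,r=6>

For the m, repeats S → M → L → XL → XS: S, M, L, XL, XS, S → M.
N — +3 each step: 36, 39, 42, 45, 48, 51 → 54.
K — letters move forward 1 place in the alphabet: b, c, d, e, f, g → h.
R goes 3, 12, 4, 13, 5, 14 → 6 (alternating steps +9, −8, +9, −8, …).
So the next element is <m=M,n=54,k=h,r=6>.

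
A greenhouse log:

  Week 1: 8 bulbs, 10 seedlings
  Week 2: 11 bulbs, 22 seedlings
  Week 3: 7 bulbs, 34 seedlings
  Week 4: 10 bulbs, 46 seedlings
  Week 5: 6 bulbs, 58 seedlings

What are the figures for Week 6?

Bulbs goes 8, 11, 7, 10, 6 → 9 (alternating steps +3, −4, +3, −4, …).
Seedlings: +12 each step, so 10, 22, 34, 46, 58 → 70.
Combining the parts gives 9 bulbs, 70 seedlings.

9 bulbs, 70 seedlings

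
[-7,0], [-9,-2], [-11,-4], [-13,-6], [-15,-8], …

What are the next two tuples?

[-17,-10], [-19,-12]

For the first entry, −2 each step: -7, -9, -11, -13, -15 → -17 → -19.
Second entry goes 0, -2, -4, -6, -8 → -10 → -12 (always 7 more than the first entry).
Putting the parts together: [-17,-10] and then [-19,-12].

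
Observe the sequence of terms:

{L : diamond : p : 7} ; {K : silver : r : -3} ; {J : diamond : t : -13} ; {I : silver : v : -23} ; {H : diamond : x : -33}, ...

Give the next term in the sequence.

{G : silver : z : -43}

First letter goes L, K, J, I, H → G (letters move back 1 place in the alphabet).
Rank — alternates diamond ↔ silver: diamond, silver, diamond, silver, diamond → silver.
Second letter: p, r, t, v, x → z (letters move forward 2 places in the alphabet).
Fourth component — −10 each step: 7, -3, -13, -23, -33 → -43.
So the next term is {G : silver : z : -43}.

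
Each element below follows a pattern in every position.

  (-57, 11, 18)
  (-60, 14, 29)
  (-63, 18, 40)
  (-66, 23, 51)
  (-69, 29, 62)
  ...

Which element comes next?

First coordinate — −3 each step: -57, -60, -63, -66, -69 → -72.
Second coordinate: differences are 3, 4, 5, … (increasing by 1 each time), so 11, 14, 18, 23, 29 → 36.
For the third coordinate, +11 each step: 18, 29, 40, 51, 62 → 73.
So the next element is (-72, 36, 73).

(-72, 36, 73)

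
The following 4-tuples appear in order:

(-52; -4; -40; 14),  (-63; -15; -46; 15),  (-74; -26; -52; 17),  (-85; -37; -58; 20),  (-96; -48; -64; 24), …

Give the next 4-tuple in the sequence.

For the first coordinate, −11 each step: -52, -63, -74, -85, -96 → -107.
Second coordinate — −11 each step: -4, -15, -26, -37, -48 → -59.
Third coordinate goes -40, -46, -52, -58, -64 → -70 (−6 each step).
Fourth coordinate goes 14, 15, 17, 20, 24 → 29 (differences are 1, 2, 3, … (increasing by 1 each time)).
Combining the parts gives (-107; -59; -70; 29).

(-107; -59; -70; 29)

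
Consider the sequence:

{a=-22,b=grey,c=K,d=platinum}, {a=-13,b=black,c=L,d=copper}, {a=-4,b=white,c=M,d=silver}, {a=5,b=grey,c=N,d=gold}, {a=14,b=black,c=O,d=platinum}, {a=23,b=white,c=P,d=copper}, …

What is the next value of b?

A — +9 each step: -22, -13, -4, 5, 14, 23 → 32.
B: repeats grey → black → white, so grey, black, white, grey, black, white → grey.
C — letters move forward 1 place in the alphabet: K, L, M, N, O, P → Q.
D goes platinum, copper, silver, gold, platinum, copper → silver (repeats platinum → copper → silver → gold).

grey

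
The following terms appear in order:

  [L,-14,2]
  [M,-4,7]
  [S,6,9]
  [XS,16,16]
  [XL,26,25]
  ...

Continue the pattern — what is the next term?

[L,36,41]

Size: L, M, S, XS, XL → L (runs backward through clothing sizes XS→XL).
Second slot: +10 each step, so -14, -4, 6, 16, 26 → 36.
Third slot: 2, 7, 9, 16, 25 → 41 (each term is the sum of the two before it).
Combining the parts gives [L,36,41].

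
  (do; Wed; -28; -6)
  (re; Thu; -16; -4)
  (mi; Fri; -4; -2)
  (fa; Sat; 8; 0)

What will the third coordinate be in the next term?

20

Third coordinate: -28, -16, -4, 8 → 20 (+12 each step).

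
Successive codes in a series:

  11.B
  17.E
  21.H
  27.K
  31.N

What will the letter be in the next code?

Q

Letter: B, E, H, K, N → Q (letters move forward 3 places in the alphabet).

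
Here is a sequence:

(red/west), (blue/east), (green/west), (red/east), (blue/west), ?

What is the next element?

For the colour, repeats red → blue → green: red, blue, green, red, blue → green.
Direction: alternates west ↔ east, so west, east, west, east, west → east.
Putting it together: (green/east).

(green/east)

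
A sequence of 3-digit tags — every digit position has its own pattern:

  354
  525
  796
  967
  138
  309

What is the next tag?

First digit: +2 each step, mod 10; 3, 5, 7, 9, 1, 3 → 5.
For the second digit, −3 each step, mod 10: 5, 2, 9, 6, 3, 0 → 7.
Third digit: 4, 5, 6, 7, 8, 9 → 0 (+1 each step, mod 10).
So the next tag is 570.

570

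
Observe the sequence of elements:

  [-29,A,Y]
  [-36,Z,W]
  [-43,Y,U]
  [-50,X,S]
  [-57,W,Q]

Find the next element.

First slot — −7 each step: -29, -36, -43, -50, -57 → -64.
First letter goes A, Z, Y, X, W → V (letters move back 1 place in the alphabet, wrapping A→Z).
For the second letter, letters move back 2 places in the alphabet: Y, W, U, S, Q → O.
Combining the parts gives [-64,V,O].

[-64,V,O]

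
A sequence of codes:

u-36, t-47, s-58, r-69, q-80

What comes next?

p-91

Letter: u, t, s, r, q → p (letters move back 1 place in the alphabet).
Second component: +11 each step, so 36, 47, 58, 69, 80 → 91.
Combining the parts gives p-91.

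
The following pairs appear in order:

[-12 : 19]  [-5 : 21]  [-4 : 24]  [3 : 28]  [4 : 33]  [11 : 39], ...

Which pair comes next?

First value goes -12, -5, -4, 3, 4, 11 → 12 (alternating steps +7, +1, +7, +1, …).
Second value — differences are 2, 3, 4, … (increasing by 1 each time): 19, 21, 24, 28, 33, 39 → 46.
So the next pair is [12 : 46].

[12 : 46]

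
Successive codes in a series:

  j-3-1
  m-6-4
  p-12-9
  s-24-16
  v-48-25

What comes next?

Letter: letters move forward 3 places in the alphabet, so j, m, p, s, v → y.
Second component: ×2 each step; 3, 6, 12, 24, 48 → 96.
Third component — perfect squares: 1², 2², 3², …: 1, 4, 9, 16, 25 → 36.
So the next code is y-96-36.

y-96-36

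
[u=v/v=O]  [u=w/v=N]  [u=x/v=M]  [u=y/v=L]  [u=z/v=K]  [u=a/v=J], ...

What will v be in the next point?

For the v, letters move back 1 place in the alphabet: O, N, M, L, K, J → I.

I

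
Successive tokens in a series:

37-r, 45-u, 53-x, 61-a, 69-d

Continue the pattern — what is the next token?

77-g

First component: +8 each step, so 37, 45, 53, 61, 69 → 77.
Letter — letters move forward 3 places in the alphabet, wrapping Z→A: r, u, x, a, d → g.
Putting it together: 77-g.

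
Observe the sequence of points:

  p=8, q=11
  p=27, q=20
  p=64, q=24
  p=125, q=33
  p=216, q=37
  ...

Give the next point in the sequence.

P: perfect cubes: 2³, 3³, 4³, …; 8, 27, 64, 125, 216 → 343.
Q: alternating steps +9, +4, +9, +4, …, so 11, 20, 24, 33, 37 → 46.
Combining the parts gives p=343, q=46.

p=343, q=46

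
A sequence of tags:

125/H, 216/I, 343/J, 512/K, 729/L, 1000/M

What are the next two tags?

1331/N, 1728/O

First component: 125, 216, 343, 512, 729, 1000 → 1331 → 1728 (perfect cubes: 5³, 6³, 7³, …).
Letter: letters move forward 1 place in the alphabet; H, I, J, K, L, M → N → O.
So the next two tags are 1331/N and 1728/O.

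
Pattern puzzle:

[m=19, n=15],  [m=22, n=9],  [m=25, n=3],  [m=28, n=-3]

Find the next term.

[m=31, n=-9]

M goes 19, 22, 25, 28 → 31 (+3 each step).
N: −6 each step; 15, 9, 3, -3 → -9.
Combining the parts gives [m=31, n=-9].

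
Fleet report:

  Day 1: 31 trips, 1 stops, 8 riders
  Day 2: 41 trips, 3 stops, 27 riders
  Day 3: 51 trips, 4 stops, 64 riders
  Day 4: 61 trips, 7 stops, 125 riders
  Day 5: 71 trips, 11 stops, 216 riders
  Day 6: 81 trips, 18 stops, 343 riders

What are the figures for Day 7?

Trips goes 31, 41, 51, 61, 71, 81 → 91 (+10 each step).
Stops — each term is the sum of the two before it: 1, 3, 4, 7, 11, 18 → 29.
Riders: perfect cubes: 2³, 3³, 4³, …, so 8, 27, 64, 125, 216, 343 → 512.
So the next line is 91 trips, 29 stops, 512 riders.

91 trips, 29 stops, 512 riders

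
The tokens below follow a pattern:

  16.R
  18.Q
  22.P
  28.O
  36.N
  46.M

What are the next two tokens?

58.L, 72.K

First component: 16, 18, 22, 28, 36, 46 → 58 → 72 (differences are 2, 4, 6, … (increasing by 2 each time)).
Letter — letters move back 1 place in the alphabet: R, Q, P, O, N, M → L → K.
So the next two tokens are 58.L and 72.K.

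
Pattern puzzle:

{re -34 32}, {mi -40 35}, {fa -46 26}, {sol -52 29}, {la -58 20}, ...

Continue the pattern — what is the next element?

Note — runs through the solfège scale do→ti: re, mi, fa, sol, la → ti.
Second component — −6 each step: -34, -40, -46, -52, -58 → -64.
Third component — alternating steps +3, −9, +3, −9, …: 32, 35, 26, 29, 20 → 23.
Putting it together: {ti -64 23}.

{ti -64 23}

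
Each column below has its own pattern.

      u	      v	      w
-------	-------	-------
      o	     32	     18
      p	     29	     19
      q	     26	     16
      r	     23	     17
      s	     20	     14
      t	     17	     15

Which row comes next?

u  14  12

Column u: o, p, q, r, s, t → u (letters move forward 1 place in the alphabet).
For the column v, −3 each step: 32, 29, 26, 23, 20, 17 → 14.
Column w: alternating steps +1, −3, +1, −3, …, so 18, 19, 16, 17, 14, 15 → 12.
So the next row is u  14  12.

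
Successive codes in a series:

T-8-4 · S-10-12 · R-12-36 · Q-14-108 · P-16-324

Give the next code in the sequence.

Letter — letters move back 1 place in the alphabet: T, S, R, Q, P → O.
Second component — +2 each step: 8, 10, 12, 14, 16 → 18.
Third component: 4, 12, 36, 108, 324 → 972 (×3 each step).
So the next code is O-18-972.

O-18-972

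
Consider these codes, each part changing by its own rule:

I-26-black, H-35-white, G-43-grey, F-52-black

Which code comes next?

For the letter, letters move back 1 place in the alphabet: I, H, G, F → E.
Second component — alternating steps +9, +8, +9, +8, …: 26, 35, 43, 52 → 60.
For the shade, repeats black → white → grey: black, white, grey, black → white.
Combining the parts gives E-60-white.

E-60-white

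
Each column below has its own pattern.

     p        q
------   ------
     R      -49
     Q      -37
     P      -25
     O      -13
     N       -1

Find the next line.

Column p: R, Q, P, O, N → M (letters move back 1 place in the alphabet).
Column q: -49, -37, -25, -13, -1 → 11 (+12 each step).
Combining the parts gives M  11.

M  11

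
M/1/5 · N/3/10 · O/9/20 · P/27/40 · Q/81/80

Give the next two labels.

R/243/160 then S/729/320

Letter: letters move forward 1 place in the alphabet, so M, N, O, P, Q → R → S.
Second component — ×3 each step: 1, 3, 9, 27, 81 → 243 → 729.
Third component goes 5, 10, 20, 40, 80 → 160 → 320 (×2 each step).
Putting the parts together: R/243/160 and then S/729/320.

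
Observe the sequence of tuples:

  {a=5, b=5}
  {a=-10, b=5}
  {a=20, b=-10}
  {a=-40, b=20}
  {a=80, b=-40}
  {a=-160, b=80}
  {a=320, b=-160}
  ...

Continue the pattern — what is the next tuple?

A: 5, -10, 20, -40, 80, -160, 320 → -640 (×(-2) each step).
For the b, always the previous value of the a: 5, 5, -10, 20, -40, 80, -160 → 320.
Putting it together: {a=-640, b=320}.

{a=-640, b=320}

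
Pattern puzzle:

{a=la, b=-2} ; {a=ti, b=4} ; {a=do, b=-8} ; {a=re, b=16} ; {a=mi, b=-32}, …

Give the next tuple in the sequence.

{a=fa, b=64}

A: runs through the solfège scale do→ti, so la, ti, do, re, mi → fa.
For the b, ×(-2) each step: -2, 4, -8, 16, -32 → 64.
Combining the parts gives {a=fa, b=64}.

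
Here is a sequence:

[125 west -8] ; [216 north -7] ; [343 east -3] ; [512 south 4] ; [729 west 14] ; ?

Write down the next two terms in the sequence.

First entry: perfect cubes: 5³, 6³, 7³, …; 125, 216, 343, 512, 729 → 1000 → 1331.
Direction: repeats west → north → east → south, so west, north, east, south, west → north → east.
Third entry: differences are 1, 4, 7, … (increasing by 3 each time); -8, -7, -3, 4, 14 → 27 → 43.
Putting the parts together: [1000 north 27] and then [1331 east 43].

[1000 north 27], [1331 east 43]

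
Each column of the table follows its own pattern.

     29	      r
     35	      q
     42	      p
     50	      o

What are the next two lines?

For the first component, differences are 6, 7, 8, … (increasing by 1 each time): 29, 35, 42, 50 → 59 → 69.
Letter: letters move back 1 place in the alphabet; r, q, p, o → n → m.
So the next two lines are 59  n and 69  m.

59  n; 69  m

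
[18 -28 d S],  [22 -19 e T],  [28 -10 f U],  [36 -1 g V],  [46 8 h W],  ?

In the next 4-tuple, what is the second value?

17

First value — differences are 4, 6, 8, … (increasing by 2 each time): 18, 22, 28, 36, 46 → 58.
Second value — +9 each step: -28, -19, -10, -1, 8 → 17.
First letter: letters move forward 1 place in the alphabet; d, e, f, g, h → i.
Second letter goes S, T, U, V, W → X (letters move forward 1 place in the alphabet).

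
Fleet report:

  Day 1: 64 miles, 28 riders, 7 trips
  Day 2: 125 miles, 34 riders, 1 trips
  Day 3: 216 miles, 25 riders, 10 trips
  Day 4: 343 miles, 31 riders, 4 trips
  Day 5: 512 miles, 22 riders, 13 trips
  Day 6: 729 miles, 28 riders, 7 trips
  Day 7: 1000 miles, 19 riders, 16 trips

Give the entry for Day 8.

1331 miles, 25 riders, 10 trips

Miles — perfect cubes: 4³, 5³, 6³, …: 64, 125, 216, 343, 512, 729, 1000 → 1331.
Riders: alternating steps +6, −9, +6, −9, …; 28, 34, 25, 31, 22, 28, 19 → 25.
For the trips, together with the riders always sums to 35: 7, 1, 10, 4, 13, 7, 16 → 10.
Putting it together: 1331 miles, 25 riders, 10 trips.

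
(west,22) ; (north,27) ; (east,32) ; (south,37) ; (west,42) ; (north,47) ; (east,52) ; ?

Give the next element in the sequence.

For the direction, repeats west → north → east → south: west, north, east, south, west, north, east → south.
Second part: +5 each step, so 22, 27, 32, 37, 42, 47, 52 → 57.
Putting it together: (south,57).

(south,57)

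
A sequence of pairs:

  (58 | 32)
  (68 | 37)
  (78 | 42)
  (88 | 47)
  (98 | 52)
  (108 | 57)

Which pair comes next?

(118 | 62)

First coordinate: 58, 68, 78, 88, 98, 108 → 118 (+10 each step).
Second coordinate: 32, 37, 42, 47, 52, 57 → 62 (+5 each step).
Putting it together: (118 | 62).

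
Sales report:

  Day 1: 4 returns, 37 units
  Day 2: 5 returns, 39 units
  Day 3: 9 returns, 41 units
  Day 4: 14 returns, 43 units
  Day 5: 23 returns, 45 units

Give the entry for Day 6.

37 returns, 47 units

Returns: each term is the sum of the two before it, so 4, 5, 9, 14, 23 → 37.
Units — +2 each step: 37, 39, 41, 43, 45 → 47.
So the next record is 37 returns, 47 units.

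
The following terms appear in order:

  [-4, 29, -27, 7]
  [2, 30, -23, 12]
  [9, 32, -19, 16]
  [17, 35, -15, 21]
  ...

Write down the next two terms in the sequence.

[26, 39, -11, 25], [36, 44, -7, 30]

First value goes -4, 2, 9, 17 → 26 → 36 (differences are 6, 7, 8, … (increasing by 1 each time)).
Second value: 29, 30, 32, 35 → 39 → 44 (differences are 1, 2, 3, … (increasing by 1 each time)).
Third value goes -27, -23, -19, -15 → -11 → -7 (+4 each step).
Fourth value: 7, 12, 16, 21 → 25 → 30 (alternating steps +5, +4, +5, +4, …).
So the next two terms are [26, 39, -11, 25] and [36, 44, -7, 30].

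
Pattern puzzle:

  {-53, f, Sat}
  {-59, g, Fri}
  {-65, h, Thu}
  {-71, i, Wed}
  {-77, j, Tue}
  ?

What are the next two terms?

{-83, k, Mon}, {-89, l, Sun}

First value: -53, -59, -65, -71, -77 → -83 → -89 (−6 each step).
Letter goes f, g, h, i, j → k → l (letters move forward 1 place in the alphabet).
Day: runs backward through the weekdays Mon→Sun; Sat, Fri, Thu, Wed, Tue → Mon → Sun.
Putting the parts together: {-83, k, Mon} and then {-89, l, Sun}.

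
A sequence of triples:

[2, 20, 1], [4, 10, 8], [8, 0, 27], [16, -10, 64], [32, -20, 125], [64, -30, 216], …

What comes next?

First coordinate goes 2, 4, 8, 16, 32, 64 → 128 (×2 each step).
Second coordinate: −10 each step, so 20, 10, 0, -10, -20, -30 → -40.
For the third coordinate, perfect cubes: 1³, 2³, 3³, …: 1, 8, 27, 64, 125, 216 → 343.
So the next triple is [128, -40, 343].

[128, -40, 343]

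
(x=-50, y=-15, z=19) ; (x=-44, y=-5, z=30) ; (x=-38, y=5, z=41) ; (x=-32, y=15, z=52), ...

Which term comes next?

(x=-26, y=25, z=63)

X: +6 each step, so -50, -44, -38, -32 → -26.
Y: -15, -5, 5, 15 → 25 (+10 each step).
Z goes 19, 30, 41, 52 → 63 (+11 each step).
So the next term is (x=-26, y=25, z=63).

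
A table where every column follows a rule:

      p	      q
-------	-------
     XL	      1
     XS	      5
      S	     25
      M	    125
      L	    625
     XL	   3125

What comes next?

Column p: repeats XL → XS → S → M → L, so XL, XS, S, M, L, XL → XS.
Column q — ×5 each step: 1, 5, 25, 125, 625, 3125 → 15625.
Combining the parts gives XS  15625.

XS  15625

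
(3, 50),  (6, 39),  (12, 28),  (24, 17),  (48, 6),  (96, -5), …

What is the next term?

For the first slot, ×2 each step: 3, 6, 12, 24, 48, 96 → 192.
For the second slot, −11 each step: 50, 39, 28, 17, 6, -5 → -16.
Putting it together: (192, -16).

(192, -16)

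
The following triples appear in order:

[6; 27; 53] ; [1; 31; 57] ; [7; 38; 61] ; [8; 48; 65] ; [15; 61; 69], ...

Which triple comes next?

[23; 77; 73]

First slot goes 6, 1, 7, 8, 15 → 23 (each term is the sum of the two before it).
Second slot: differences are 4, 7, 10, … (increasing by 3 each time); 27, 31, 38, 48, 61 → 77.
Third slot: +4 each step; 53, 57, 61, 65, 69 → 73.
Putting it together: [23; 77; 73].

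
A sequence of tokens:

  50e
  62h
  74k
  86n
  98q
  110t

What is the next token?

122w

First component: +12 each step; 50, 62, 74, 86, 98, 110 → 122.
For the letter, letters move forward 3 places in the alphabet: e, h, k, n, q, t → w.
Combining the parts gives 122w.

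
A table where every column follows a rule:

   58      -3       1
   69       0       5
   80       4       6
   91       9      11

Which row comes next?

First component goes 58, 69, 80, 91 → 102 (+11 each step).
Second component: -3, 0, 4, 9 → 15 (differences are 3, 4, 5, … (increasing by 1 each time)).
Third component: 1, 5, 6, 11 → 17 (each term is the sum of the two before it).
So the next row is 102  15  17.

102  15  17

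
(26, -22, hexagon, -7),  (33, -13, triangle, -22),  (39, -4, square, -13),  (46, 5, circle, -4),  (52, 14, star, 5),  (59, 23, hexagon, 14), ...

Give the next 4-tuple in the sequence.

(65, 32, triangle, 23)

First entry: alternating steps +7, +6, +7, +6, …; 26, 33, 39, 46, 52, 59 → 65.
Second entry: -22, -13, -4, 5, 14, 23 → 32 (+9 each step).
Shape — repeats hexagon → triangle → square → circle → star: hexagon, triangle, square, circle, star, hexagon → triangle.
Fourth entry: always the previous value of the second entry, so -7, -22, -13, -4, 5, 14 → 23.
Putting it together: (65, 32, triangle, 23).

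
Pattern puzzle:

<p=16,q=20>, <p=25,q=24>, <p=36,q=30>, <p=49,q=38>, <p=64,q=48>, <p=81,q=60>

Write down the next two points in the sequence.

P: 16, 25, 36, 49, 64, 81 → 100 → 121 (perfect squares: 4², 5², 6², …).
Q: differences are 4, 6, 8, … (increasing by 2 each time), so 20, 24, 30, 38, 48, 60 → 74 → 90.
Putting the parts together: <p=100,q=74> and then <p=121,q=90>.

<p=100,q=74>, <p=121,q=90>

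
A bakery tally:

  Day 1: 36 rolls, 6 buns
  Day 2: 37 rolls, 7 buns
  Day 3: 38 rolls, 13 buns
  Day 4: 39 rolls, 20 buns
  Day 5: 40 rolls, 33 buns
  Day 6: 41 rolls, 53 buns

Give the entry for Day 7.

42 rolls, 86 buns

Rolls: +1 each step; 36, 37, 38, 39, 40, 41 → 42.
Buns: each term is the sum of the two before it; 6, 7, 13, 20, 33, 53 → 86.
Combining the parts gives 42 rolls, 86 buns.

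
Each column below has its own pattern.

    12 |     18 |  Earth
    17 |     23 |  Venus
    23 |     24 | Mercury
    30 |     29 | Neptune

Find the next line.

38  30  Uranus

For the first component, differences are 5, 6, 7, … (increasing by 1 each time): 12, 17, 23, 30 → 38.
Second component: 18, 23, 24, 29 → 30 (alternating steps +5, +1, +5, +1, …).
Planet: Earth, Venus, Mercury, Neptune → Uranus (runs backward through the planets Mercury→Neptune).
Putting it together: 38  30  Uranus.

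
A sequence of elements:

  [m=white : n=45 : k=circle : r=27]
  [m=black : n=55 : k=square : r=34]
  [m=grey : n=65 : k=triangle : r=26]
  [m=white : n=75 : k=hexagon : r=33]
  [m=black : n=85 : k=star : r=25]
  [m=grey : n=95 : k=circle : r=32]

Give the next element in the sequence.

[m=white : n=105 : k=square : r=24]

M: white, black, grey, white, black, grey → white (repeats white → black → grey).
N — +10 each step: 45, 55, 65, 75, 85, 95 → 105.
K: repeats circle → square → triangle → hexagon → star, so circle, square, triangle, hexagon, star, circle → square.
R: alternating steps +7, −8, +7, −8, …; 27, 34, 26, 33, 25, 32 → 24.
Putting it together: [m=white : n=105 : k=square : r=24].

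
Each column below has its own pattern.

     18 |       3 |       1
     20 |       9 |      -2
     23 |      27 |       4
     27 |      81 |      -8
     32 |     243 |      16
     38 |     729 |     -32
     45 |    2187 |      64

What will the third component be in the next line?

For the first component, differences are 2, 3, 4, … (increasing by 1 each time): 18, 20, 23, 27, 32, 38, 45 → 53.
Second component: 3, 9, 27, 81, 243, 729, 2187 → 6561 (×3 each step).
Third component — ×(-2) each step: 1, -2, 4, -8, 16, -32, 64 → -128.

-128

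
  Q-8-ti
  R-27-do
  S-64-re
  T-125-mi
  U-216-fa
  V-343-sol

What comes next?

W-512-la

For the letter, letters move forward 1 place in the alphabet: Q, R, S, T, U, V → W.
Second component: perfect cubes: 2³, 3³, 4³, …, so 8, 27, 64, 125, 216, 343 → 512.
Note: runs through the solfège scale do→ti, so ti, do, re, mi, fa, sol → la.
Putting it together: W-512-la.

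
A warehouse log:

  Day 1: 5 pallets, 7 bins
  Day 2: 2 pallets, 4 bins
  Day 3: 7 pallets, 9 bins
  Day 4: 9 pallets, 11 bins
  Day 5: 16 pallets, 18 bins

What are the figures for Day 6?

25 pallets, 27 bins

Pallets: each term is the sum of the two before it, so 5, 2, 7, 9, 16 → 25.
Bins: always 2 more than the pallets, so 7, 4, 9, 11, 18 → 27.
Combining the parts gives 25 pallets, 27 bins.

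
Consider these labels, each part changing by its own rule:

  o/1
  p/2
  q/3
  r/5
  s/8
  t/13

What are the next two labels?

u/21, v/34

Letter — letters move forward 1 place in the alphabet: o, p, q, r, s, t → u → v.
Second component: each term is the sum of the two before it, so 1, 2, 3, 5, 8, 13 → 21 → 34.
Putting the parts together: u/21 and then v/34.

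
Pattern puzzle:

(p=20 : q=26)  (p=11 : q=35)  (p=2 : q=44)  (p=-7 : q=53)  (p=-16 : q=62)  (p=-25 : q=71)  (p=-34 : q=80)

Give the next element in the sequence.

(p=-43 : q=89)

P goes 20, 11, 2, -7, -16, -25, -34 → -43 (−9 each step).
Q goes 26, 35, 44, 53, 62, 71, 80 → 89 (together with the p always sums to 46).
So the next element is (p=-43 : q=89).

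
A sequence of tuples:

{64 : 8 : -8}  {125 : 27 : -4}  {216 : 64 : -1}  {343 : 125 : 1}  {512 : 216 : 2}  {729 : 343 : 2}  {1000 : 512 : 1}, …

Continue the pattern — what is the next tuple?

{1331 : 729 : -1}

First coordinate: 64, 125, 216, 343, 512, 729, 1000 → 1331 (perfect cubes: 4³, 5³, 6³, …).
Second coordinate — perfect cubes: 2³, 3³, 4³, …: 8, 27, 64, 125, 216, 343, 512 → 729.
Third coordinate: differences are 4, 3, 2, … (decreasing by 1 each time); -8, -4, -1, 1, 2, 2, 1 → -1.
Putting it together: {1331 : 729 : -1}.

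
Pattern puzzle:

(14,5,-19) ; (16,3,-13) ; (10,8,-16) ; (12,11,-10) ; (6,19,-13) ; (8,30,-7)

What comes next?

First component: alternating steps +2, −6, +2, −6, …, so 14, 16, 10, 12, 6, 8 → 2.
Second component: each term is the sum of the two before it; 5, 3, 8, 11, 19, 30 → 49.
Third component goes -19, -13, -16, -10, -13, -7 → -10 (alternating steps +6, −3, +6, −3, …).
Combining the parts gives (2,49,-10).

(2,49,-10)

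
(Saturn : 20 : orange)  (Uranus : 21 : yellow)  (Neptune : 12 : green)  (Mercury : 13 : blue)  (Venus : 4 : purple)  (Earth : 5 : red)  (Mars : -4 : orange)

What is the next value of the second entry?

-3

For the second entry, alternating steps +1, −9, +1, −9, …: 20, 21, 12, 13, 4, 5, -4 → -3.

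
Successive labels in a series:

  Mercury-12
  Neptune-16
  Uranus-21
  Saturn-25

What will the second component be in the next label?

Second component: alternating steps +4, +5, +4, +5, …, so 12, 16, 21, 25 → 30.

30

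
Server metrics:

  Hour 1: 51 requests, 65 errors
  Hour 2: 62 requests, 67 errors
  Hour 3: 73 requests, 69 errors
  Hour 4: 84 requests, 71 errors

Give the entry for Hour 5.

Requests — +11 each step: 51, 62, 73, 84 → 95.
Errors goes 65, 67, 69, 71 → 73 (+2 each step).
Putting it together: 95 requests, 73 errors.

95 requests, 73 errors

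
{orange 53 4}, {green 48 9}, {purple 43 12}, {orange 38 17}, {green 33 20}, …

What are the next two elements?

{purple 28 25}, {orange 23 28}

Colour — repeats orange → green → purple: orange, green, purple, orange, green → purple → orange.
Second part: −5 each step; 53, 48, 43, 38, 33 → 28 → 23.
Third part: alternating steps +5, +3, +5, +3, …; 4, 9, 12, 17, 20 → 25 → 28.
Putting the parts together: {purple 28 25} and then {orange 23 28}.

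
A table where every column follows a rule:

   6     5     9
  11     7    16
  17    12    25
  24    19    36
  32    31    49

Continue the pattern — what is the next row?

41  50  64

For the first component, differences are 5, 6, 7, … (increasing by 1 each time): 6, 11, 17, 24, 32 → 41.
Second component: each term is the sum of the two before it, so 5, 7, 12, 19, 31 → 50.
Third component goes 9, 16, 25, 36, 49 → 64 (perfect squares: 3², 4², 5², …).
Putting it together: 41  50  64.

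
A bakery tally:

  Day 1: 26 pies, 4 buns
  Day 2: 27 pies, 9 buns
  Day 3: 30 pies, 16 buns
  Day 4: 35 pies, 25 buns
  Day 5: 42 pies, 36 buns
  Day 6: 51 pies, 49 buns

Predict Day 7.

Pies: differences are 1, 3, 5, … (increasing by 2 each time); 26, 27, 30, 35, 42, 51 → 62.
For the buns, perfect squares: 2², 3², 4², …: 4, 9, 16, 25, 36, 49 → 64.
So the next row is 62 pies, 64 buns.

62 pies, 64 buns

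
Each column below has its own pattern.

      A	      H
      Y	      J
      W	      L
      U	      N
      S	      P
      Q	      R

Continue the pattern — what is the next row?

O  T

For the first letter, letters move back 2 places in the alphabet, wrapping A→Z: A, Y, W, U, S, Q → O.
Second letter: H, J, L, N, P, R → T (letters move forward 2 places in the alphabet).
So the next row is O  T.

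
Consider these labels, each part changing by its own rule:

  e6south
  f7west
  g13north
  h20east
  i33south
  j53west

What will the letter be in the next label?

k

Letter — letters move forward 1 place in the alphabet: e, f, g, h, i, j → k.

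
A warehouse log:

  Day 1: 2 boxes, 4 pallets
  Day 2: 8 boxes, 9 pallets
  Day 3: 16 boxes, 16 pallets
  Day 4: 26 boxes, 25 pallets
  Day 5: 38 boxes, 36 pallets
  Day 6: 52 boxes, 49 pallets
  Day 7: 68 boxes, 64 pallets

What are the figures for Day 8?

For the boxes, differences are 6, 8, 10, … (increasing by 2 each time): 2, 8, 16, 26, 38, 52, 68 → 86.
Pallets goes 4, 9, 16, 25, 36, 49, 64 → 81 (perfect squares: 2², 3², 4², …).
So the next line is 86 boxes, 81 pallets.

86 boxes, 81 pallets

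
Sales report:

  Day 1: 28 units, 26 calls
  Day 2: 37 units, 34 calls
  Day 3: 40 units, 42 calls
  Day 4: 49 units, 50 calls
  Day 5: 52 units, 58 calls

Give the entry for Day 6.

61 units, 66 calls

For the units, alternating steps +9, +3, +9, +3, …: 28, 37, 40, 49, 52 → 61.
Calls: 26, 34, 42, 50, 58 → 66 (+8 each step).
Putting it together: 61 units, 66 calls.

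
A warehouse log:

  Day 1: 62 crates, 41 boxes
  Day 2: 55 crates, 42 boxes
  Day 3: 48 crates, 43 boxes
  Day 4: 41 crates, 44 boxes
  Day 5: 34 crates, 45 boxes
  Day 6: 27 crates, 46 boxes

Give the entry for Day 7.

Crates: 62, 55, 48, 41, 34, 27 → 20 (−7 each step).
Boxes — +1 each step: 41, 42, 43, 44, 45, 46 → 47.
So the next row is 20 crates, 47 boxes.

20 crates, 47 boxes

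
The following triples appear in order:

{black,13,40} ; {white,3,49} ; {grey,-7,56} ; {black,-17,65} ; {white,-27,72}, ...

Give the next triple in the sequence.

Shade goes black, white, grey, black, white → grey (repeats black → white → grey).
Second slot goes 13, 3, -7, -17, -27 → -37 (−10 each step).
Third slot: 40, 49, 56, 65, 72 → 81 (alternating steps +9, +7, +9, +7, …).
Combining the parts gives {grey,-37,81}.

{grey,-37,81}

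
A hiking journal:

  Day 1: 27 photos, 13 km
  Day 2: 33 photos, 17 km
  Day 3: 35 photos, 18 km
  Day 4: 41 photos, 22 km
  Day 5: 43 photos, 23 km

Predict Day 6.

Photos — alternating steps +6, +2, +6, +2, …: 27, 33, 35, 41, 43 → 49.
Km goes 13, 17, 18, 22, 23 → 27 (alternating steps +4, +1, +4, +1, …).
Combining the parts gives 49 photos, 27 km.

49 photos, 27 km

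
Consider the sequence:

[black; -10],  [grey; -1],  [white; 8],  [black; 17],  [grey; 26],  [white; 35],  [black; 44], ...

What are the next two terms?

[grey; 53], [white; 62]

Shade: repeats black → grey → white, so black, grey, white, black, grey, white, black → grey → white.
Second value — +9 each step: -10, -1, 8, 17, 26, 35, 44 → 53 → 62.
So the next two terms are [grey; 53] and [white; 62].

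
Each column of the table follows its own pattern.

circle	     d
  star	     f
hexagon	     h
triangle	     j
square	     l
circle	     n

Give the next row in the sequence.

star  p

Shape goes circle, star, hexagon, triangle, square, circle → star (repeats circle → star → hexagon → triangle → square).
Letter: letters move forward 2 places in the alphabet, so d, f, h, j, l, n → p.
Putting it together: star  p.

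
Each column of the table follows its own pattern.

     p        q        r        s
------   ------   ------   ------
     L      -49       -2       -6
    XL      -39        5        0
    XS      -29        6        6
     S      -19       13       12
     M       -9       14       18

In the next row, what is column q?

1

Column q: +10 each step; -49, -39, -29, -19, -9 → 1.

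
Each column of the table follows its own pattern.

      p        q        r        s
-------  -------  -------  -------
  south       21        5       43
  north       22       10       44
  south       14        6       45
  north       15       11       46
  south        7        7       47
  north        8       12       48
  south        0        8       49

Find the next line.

north  1  13  50

For the column p, alternates south ↔ north: south, north, south, north, south, north, south → north.
Column q goes 21, 22, 14, 15, 7, 8, 0 → 1 (alternating steps +1, −8, +1, −8, …).
Column r goes 5, 10, 6, 11, 7, 12, 8 → 13 (alternating steps +5, −4, +5, −4, …).
For the column s, +1 each step: 43, 44, 45, 46, 47, 48, 49 → 50.
Combining the parts gives north  1  13  50.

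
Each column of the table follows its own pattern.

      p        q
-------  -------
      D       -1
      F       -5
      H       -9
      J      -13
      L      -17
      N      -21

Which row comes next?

P  -25

For the column p, letters move forward 2 places in the alphabet: D, F, H, J, L, N → P.
Column q: −4 each step, so -1, -5, -9, -13, -17, -21 → -25.
So the next row is P  -25.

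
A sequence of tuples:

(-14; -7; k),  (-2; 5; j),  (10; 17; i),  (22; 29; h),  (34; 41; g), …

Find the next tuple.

(46; 53; f)

First slot goes -14, -2, 10, 22, 34 → 46 (+12 each step).
Second slot goes -7, 5, 17, 29, 41 → 53 (always 7 more than the first slot).
Letter — letters move back 1 place in the alphabet: k, j, i, h, g → f.
Combining the parts gives (46; 53; f).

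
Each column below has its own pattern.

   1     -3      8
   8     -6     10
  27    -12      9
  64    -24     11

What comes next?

125  -48  10

First component: perfect cubes: 1³, 2³, 3³, …; 1, 8, 27, 64 → 125.
Second component — ×2 each step: -3, -6, -12, -24 → -48.
For the third component, alternating steps +2, −1, +2, −1, …: 8, 10, 9, 11 → 10.
So the next line is 125  -48  10.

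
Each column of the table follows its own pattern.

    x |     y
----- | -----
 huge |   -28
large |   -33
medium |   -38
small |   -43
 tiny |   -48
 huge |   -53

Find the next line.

Column x: huge, large, medium, small, tiny, huge → large (repeats huge → large → medium → small → tiny).
Column y: -28, -33, -38, -43, -48, -53 → -58 (−5 each step).
So the next line is large  -58.

large  -58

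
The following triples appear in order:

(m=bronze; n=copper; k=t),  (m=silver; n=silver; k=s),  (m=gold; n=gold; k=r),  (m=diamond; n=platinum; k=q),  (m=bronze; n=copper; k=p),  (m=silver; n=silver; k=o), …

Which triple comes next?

M: bronze, silver, gold, diamond, bronze, silver → gold (repeats bronze → silver → gold → diamond).
N: repeats copper → silver → gold → platinum, so copper, silver, gold, platinum, copper, silver → gold.
K: letters move back 1 place in the alphabet, so t, s, r, q, p, o → n.
Combining the parts gives (m=gold; n=gold; k=n).

(m=gold; n=gold; k=n)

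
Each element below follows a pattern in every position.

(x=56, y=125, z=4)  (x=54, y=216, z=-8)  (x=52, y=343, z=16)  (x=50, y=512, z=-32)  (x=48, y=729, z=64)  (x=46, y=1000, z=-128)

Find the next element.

(x=44, y=1331, z=256)

X goes 56, 54, 52, 50, 48, 46 → 44 (−2 each step).
Y — perfect cubes: 5³, 6³, 7³, …: 125, 216, 343, 512, 729, 1000 → 1331.
Z — ×(-2) each step: 4, -8, 16, -32, 64, -128 → 256.
So the next element is (x=44, y=1331, z=256).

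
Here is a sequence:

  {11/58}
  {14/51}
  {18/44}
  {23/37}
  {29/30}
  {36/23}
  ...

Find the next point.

First value goes 11, 14, 18, 23, 29, 36 → 44 (differences are 3, 4, 5, … (increasing by 1 each time)).
Second value: −7 each step; 58, 51, 44, 37, 30, 23 → 16.
Putting it together: {44/16}.

{44/16}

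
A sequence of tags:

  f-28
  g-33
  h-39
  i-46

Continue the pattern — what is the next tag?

j-54

Letter — letters move forward 1 place in the alphabet: f, g, h, i → j.
Second component — differences are 5, 6, 7, … (increasing by 1 each time): 28, 33, 39, 46 → 54.
Combining the parts gives j-54.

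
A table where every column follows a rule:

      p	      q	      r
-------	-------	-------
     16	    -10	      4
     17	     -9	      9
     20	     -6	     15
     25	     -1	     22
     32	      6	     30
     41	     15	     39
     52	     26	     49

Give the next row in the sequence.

65  39  60

Column p goes 16, 17, 20, 25, 32, 41, 52 → 65 (differences are 1, 3, 5, … (increasing by 2 each time)).
Column q: differences are 1, 3, 5, … (increasing by 2 each time); -10, -9, -6, -1, 6, 15, 26 → 39.
For the column r, differences are 5, 6, 7, … (increasing by 1 each time): 4, 9, 15, 22, 30, 39, 49 → 60.
Combining the parts gives 65  39  60.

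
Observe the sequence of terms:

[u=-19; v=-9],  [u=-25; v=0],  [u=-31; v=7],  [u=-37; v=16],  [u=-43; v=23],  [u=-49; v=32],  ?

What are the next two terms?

[u=-55; v=39], [u=-61; v=48]

For the u, −6 each step: -19, -25, -31, -37, -43, -49 → -55 → -61.
V: alternating steps +9, +7, +9, +7, …; -9, 0, 7, 16, 23, 32 → 39 → 48.
So the next two terms are [u=-55; v=39] and [u=-61; v=48].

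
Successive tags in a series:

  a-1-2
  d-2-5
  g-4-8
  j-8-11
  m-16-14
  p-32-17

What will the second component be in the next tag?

Second component: ×2 each step, so 1, 2, 4, 8, 16, 32 → 64.

64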